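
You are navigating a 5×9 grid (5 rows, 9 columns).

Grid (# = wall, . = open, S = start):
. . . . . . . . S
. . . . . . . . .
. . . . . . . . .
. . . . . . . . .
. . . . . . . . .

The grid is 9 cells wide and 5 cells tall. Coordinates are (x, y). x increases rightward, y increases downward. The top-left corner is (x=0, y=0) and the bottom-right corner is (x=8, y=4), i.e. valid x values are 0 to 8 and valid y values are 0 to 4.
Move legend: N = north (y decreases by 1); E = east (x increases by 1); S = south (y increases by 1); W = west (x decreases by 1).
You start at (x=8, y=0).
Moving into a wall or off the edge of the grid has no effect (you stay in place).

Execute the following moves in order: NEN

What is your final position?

Start: (x=8, y=0)
  N (north): blocked, stay at (x=8, y=0)
  E (east): blocked, stay at (x=8, y=0)
  N (north): blocked, stay at (x=8, y=0)
Final: (x=8, y=0)

Answer: Final position: (x=8, y=0)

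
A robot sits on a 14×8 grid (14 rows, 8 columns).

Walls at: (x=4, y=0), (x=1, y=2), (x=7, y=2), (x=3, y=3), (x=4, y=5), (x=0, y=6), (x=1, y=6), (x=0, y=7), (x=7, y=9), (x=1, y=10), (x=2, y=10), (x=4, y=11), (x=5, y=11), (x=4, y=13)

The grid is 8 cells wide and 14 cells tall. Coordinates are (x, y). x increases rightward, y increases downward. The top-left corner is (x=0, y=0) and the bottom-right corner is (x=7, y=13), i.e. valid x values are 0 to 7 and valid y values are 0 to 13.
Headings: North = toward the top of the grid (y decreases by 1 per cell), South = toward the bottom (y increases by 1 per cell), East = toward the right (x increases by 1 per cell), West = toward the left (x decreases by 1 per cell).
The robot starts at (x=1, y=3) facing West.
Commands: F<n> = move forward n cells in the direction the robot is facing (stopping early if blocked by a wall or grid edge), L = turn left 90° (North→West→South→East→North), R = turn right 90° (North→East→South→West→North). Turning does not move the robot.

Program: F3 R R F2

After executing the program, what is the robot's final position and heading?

Answer: Final position: (x=2, y=3), facing East

Derivation:
Start: (x=1, y=3), facing West
  F3: move forward 1/3 (blocked), now at (x=0, y=3)
  R: turn right, now facing North
  R: turn right, now facing East
  F2: move forward 2, now at (x=2, y=3)
Final: (x=2, y=3), facing East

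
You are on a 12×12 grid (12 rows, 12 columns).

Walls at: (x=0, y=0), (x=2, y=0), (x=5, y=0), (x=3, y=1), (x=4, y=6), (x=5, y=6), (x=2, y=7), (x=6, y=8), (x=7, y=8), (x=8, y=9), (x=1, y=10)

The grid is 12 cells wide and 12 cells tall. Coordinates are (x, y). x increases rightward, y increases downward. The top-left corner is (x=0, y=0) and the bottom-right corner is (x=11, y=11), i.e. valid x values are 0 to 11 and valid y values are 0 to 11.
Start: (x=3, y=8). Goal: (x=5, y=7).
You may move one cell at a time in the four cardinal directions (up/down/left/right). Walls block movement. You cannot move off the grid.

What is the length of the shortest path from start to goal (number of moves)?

Answer: Shortest path length: 3

Derivation:
BFS from (x=3, y=8) until reaching (x=5, y=7):
  Distance 0: (x=3, y=8)
  Distance 1: (x=3, y=7), (x=2, y=8), (x=4, y=8), (x=3, y=9)
  Distance 2: (x=3, y=6), (x=4, y=7), (x=1, y=8), (x=5, y=8), (x=2, y=9), (x=4, y=9), (x=3, y=10)
  Distance 3: (x=3, y=5), (x=2, y=6), (x=1, y=7), (x=5, y=7), (x=0, y=8), (x=1, y=9), (x=5, y=9), (x=2, y=10), (x=4, y=10), (x=3, y=11)  <- goal reached here
One shortest path (3 moves): (x=3, y=8) -> (x=4, y=8) -> (x=5, y=8) -> (x=5, y=7)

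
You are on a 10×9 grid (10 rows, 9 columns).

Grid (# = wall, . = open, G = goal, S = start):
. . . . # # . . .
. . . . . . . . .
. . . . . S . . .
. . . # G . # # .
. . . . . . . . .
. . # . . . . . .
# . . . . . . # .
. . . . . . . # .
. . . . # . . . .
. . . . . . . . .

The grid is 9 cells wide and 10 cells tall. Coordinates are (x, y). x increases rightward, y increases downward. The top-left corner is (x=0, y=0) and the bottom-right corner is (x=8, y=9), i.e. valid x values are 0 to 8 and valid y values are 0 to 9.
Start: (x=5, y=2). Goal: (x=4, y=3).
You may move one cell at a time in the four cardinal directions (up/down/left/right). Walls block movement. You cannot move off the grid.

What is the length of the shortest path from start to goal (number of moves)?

BFS from (x=5, y=2) until reaching (x=4, y=3):
  Distance 0: (x=5, y=2)
  Distance 1: (x=5, y=1), (x=4, y=2), (x=6, y=2), (x=5, y=3)
  Distance 2: (x=4, y=1), (x=6, y=1), (x=3, y=2), (x=7, y=2), (x=4, y=3), (x=5, y=4)  <- goal reached here
One shortest path (2 moves): (x=5, y=2) -> (x=4, y=2) -> (x=4, y=3)

Answer: Shortest path length: 2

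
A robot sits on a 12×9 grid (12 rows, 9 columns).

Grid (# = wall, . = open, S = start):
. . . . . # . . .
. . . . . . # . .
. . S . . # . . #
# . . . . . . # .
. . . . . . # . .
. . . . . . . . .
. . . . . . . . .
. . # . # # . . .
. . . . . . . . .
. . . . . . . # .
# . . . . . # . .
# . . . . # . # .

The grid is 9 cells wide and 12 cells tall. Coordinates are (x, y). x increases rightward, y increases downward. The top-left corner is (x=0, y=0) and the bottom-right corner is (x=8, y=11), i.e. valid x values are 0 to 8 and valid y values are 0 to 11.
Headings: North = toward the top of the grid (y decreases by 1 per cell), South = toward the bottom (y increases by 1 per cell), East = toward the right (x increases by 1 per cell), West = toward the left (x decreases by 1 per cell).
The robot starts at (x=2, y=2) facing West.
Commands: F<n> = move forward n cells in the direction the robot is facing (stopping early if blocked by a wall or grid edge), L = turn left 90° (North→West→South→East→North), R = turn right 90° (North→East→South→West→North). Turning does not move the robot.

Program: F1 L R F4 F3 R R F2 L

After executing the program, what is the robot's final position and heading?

Answer: Final position: (x=2, y=2), facing North

Derivation:
Start: (x=2, y=2), facing West
  F1: move forward 1, now at (x=1, y=2)
  L: turn left, now facing South
  R: turn right, now facing West
  F4: move forward 1/4 (blocked), now at (x=0, y=2)
  F3: move forward 0/3 (blocked), now at (x=0, y=2)
  R: turn right, now facing North
  R: turn right, now facing East
  F2: move forward 2, now at (x=2, y=2)
  L: turn left, now facing North
Final: (x=2, y=2), facing North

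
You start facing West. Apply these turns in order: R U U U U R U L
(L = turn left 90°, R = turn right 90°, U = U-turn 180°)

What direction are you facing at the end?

Answer: Final heading: South

Derivation:
Start: West
  R (right (90° clockwise)) -> North
  U (U-turn (180°)) -> South
  U (U-turn (180°)) -> North
  U (U-turn (180°)) -> South
  U (U-turn (180°)) -> North
  R (right (90° clockwise)) -> East
  U (U-turn (180°)) -> West
  L (left (90° counter-clockwise)) -> South
Final: South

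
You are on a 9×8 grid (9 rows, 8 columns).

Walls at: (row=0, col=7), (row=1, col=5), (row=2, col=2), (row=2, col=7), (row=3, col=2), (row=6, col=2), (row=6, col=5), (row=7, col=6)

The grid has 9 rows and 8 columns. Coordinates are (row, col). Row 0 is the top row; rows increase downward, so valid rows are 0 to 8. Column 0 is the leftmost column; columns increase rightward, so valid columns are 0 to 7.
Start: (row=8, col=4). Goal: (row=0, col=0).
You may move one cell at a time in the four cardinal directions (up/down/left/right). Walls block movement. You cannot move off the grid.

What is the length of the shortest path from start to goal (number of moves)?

Answer: Shortest path length: 12

Derivation:
BFS from (row=8, col=4) until reaching (row=0, col=0):
  Distance 0: (row=8, col=4)
  Distance 1: (row=7, col=4), (row=8, col=3), (row=8, col=5)
  Distance 2: (row=6, col=4), (row=7, col=3), (row=7, col=5), (row=8, col=2), (row=8, col=6)
  Distance 3: (row=5, col=4), (row=6, col=3), (row=7, col=2), (row=8, col=1), (row=8, col=7)
  Distance 4: (row=4, col=4), (row=5, col=3), (row=5, col=5), (row=7, col=1), (row=7, col=7), (row=8, col=0)
  Distance 5: (row=3, col=4), (row=4, col=3), (row=4, col=5), (row=5, col=2), (row=5, col=6), (row=6, col=1), (row=6, col=7), (row=7, col=0)
  Distance 6: (row=2, col=4), (row=3, col=3), (row=3, col=5), (row=4, col=2), (row=4, col=6), (row=5, col=1), (row=5, col=7), (row=6, col=0), (row=6, col=6)
  Distance 7: (row=1, col=4), (row=2, col=3), (row=2, col=5), (row=3, col=6), (row=4, col=1), (row=4, col=7), (row=5, col=0)
  Distance 8: (row=0, col=4), (row=1, col=3), (row=2, col=6), (row=3, col=1), (row=3, col=7), (row=4, col=0)
  Distance 9: (row=0, col=3), (row=0, col=5), (row=1, col=2), (row=1, col=6), (row=2, col=1), (row=3, col=0)
  Distance 10: (row=0, col=2), (row=0, col=6), (row=1, col=1), (row=1, col=7), (row=2, col=0)
  Distance 11: (row=0, col=1), (row=1, col=0)
  Distance 12: (row=0, col=0)  <- goal reached here
One shortest path (12 moves): (row=8, col=4) -> (row=8, col=3) -> (row=8, col=2) -> (row=8, col=1) -> (row=8, col=0) -> (row=7, col=0) -> (row=6, col=0) -> (row=5, col=0) -> (row=4, col=0) -> (row=3, col=0) -> (row=2, col=0) -> (row=1, col=0) -> (row=0, col=0)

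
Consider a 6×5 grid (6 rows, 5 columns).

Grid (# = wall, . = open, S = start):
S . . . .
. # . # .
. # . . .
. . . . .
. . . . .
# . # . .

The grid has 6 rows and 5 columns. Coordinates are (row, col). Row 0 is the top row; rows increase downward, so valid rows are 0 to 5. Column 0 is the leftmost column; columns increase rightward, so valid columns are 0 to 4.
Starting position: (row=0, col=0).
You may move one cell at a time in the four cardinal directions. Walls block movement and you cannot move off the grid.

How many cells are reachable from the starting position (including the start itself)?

Answer: Reachable cells: 25

Derivation:
BFS flood-fill from (row=0, col=0):
  Distance 0: (row=0, col=0)
  Distance 1: (row=0, col=1), (row=1, col=0)
  Distance 2: (row=0, col=2), (row=2, col=0)
  Distance 3: (row=0, col=3), (row=1, col=2), (row=3, col=0)
  Distance 4: (row=0, col=4), (row=2, col=2), (row=3, col=1), (row=4, col=0)
  Distance 5: (row=1, col=4), (row=2, col=3), (row=3, col=2), (row=4, col=1)
  Distance 6: (row=2, col=4), (row=3, col=3), (row=4, col=2), (row=5, col=1)
  Distance 7: (row=3, col=4), (row=4, col=3)
  Distance 8: (row=4, col=4), (row=5, col=3)
  Distance 9: (row=5, col=4)
Total reachable: 25 (grid has 25 open cells total)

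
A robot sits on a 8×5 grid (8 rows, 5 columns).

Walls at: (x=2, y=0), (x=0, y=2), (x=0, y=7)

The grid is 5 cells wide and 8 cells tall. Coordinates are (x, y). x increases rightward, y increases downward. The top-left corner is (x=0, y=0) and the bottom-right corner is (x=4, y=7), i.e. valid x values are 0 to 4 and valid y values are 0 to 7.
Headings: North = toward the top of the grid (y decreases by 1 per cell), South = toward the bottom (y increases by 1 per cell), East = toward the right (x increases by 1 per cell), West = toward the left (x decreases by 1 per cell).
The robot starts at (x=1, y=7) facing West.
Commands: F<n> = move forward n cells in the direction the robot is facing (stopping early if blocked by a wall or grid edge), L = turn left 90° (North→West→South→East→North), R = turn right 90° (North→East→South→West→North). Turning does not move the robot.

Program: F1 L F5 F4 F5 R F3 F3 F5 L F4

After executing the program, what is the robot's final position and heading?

Start: (x=1, y=7), facing West
  F1: move forward 0/1 (blocked), now at (x=1, y=7)
  L: turn left, now facing South
  F5: move forward 0/5 (blocked), now at (x=1, y=7)
  F4: move forward 0/4 (blocked), now at (x=1, y=7)
  F5: move forward 0/5 (blocked), now at (x=1, y=7)
  R: turn right, now facing West
  F3: move forward 0/3 (blocked), now at (x=1, y=7)
  F3: move forward 0/3 (blocked), now at (x=1, y=7)
  F5: move forward 0/5 (blocked), now at (x=1, y=7)
  L: turn left, now facing South
  F4: move forward 0/4 (blocked), now at (x=1, y=7)
Final: (x=1, y=7), facing South

Answer: Final position: (x=1, y=7), facing South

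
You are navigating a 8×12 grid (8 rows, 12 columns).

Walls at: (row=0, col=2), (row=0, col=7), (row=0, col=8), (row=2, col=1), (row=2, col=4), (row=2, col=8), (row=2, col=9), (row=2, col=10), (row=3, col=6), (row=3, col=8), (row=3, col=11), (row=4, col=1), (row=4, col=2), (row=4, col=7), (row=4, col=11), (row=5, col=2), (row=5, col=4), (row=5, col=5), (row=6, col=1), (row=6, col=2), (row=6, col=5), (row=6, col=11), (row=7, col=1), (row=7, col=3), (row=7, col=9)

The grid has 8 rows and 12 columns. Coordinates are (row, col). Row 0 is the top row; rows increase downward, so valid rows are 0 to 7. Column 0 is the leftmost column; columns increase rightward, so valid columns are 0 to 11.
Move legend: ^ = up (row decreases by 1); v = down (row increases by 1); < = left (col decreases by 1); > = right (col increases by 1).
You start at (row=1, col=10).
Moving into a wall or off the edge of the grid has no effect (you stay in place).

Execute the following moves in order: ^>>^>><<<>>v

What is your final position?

Start: (row=1, col=10)
  ^ (up): (row=1, col=10) -> (row=0, col=10)
  > (right): (row=0, col=10) -> (row=0, col=11)
  > (right): blocked, stay at (row=0, col=11)
  ^ (up): blocked, stay at (row=0, col=11)
  > (right): blocked, stay at (row=0, col=11)
  > (right): blocked, stay at (row=0, col=11)
  < (left): (row=0, col=11) -> (row=0, col=10)
  < (left): (row=0, col=10) -> (row=0, col=9)
  < (left): blocked, stay at (row=0, col=9)
  > (right): (row=0, col=9) -> (row=0, col=10)
  > (right): (row=0, col=10) -> (row=0, col=11)
  v (down): (row=0, col=11) -> (row=1, col=11)
Final: (row=1, col=11)

Answer: Final position: (row=1, col=11)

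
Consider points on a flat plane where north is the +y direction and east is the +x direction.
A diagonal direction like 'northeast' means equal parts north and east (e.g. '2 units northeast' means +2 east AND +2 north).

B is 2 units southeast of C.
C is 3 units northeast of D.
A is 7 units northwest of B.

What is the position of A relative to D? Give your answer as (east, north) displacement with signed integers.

Answer: A is at (east=-2, north=8) relative to D.

Derivation:
Place D at the origin (east=0, north=0).
  C is 3 units northeast of D: delta (east=+3, north=+3); C at (east=3, north=3).
  B is 2 units southeast of C: delta (east=+2, north=-2); B at (east=5, north=1).
  A is 7 units northwest of B: delta (east=-7, north=+7); A at (east=-2, north=8).
Therefore A relative to D: (east=-2, north=8).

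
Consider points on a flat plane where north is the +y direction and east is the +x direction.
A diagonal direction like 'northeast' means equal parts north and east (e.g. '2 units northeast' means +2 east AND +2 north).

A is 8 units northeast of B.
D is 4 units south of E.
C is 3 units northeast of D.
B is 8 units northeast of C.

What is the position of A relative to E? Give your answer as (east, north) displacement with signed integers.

Place E at the origin (east=0, north=0).
  D is 4 units south of E: delta (east=+0, north=-4); D at (east=0, north=-4).
  C is 3 units northeast of D: delta (east=+3, north=+3); C at (east=3, north=-1).
  B is 8 units northeast of C: delta (east=+8, north=+8); B at (east=11, north=7).
  A is 8 units northeast of B: delta (east=+8, north=+8); A at (east=19, north=15).
Therefore A relative to E: (east=19, north=15).

Answer: A is at (east=19, north=15) relative to E.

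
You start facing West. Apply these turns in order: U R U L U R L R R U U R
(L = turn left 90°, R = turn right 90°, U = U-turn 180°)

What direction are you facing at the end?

Answer: Final heading: North

Derivation:
Start: West
  U (U-turn (180°)) -> East
  R (right (90° clockwise)) -> South
  U (U-turn (180°)) -> North
  L (left (90° counter-clockwise)) -> West
  U (U-turn (180°)) -> East
  R (right (90° clockwise)) -> South
  L (left (90° counter-clockwise)) -> East
  R (right (90° clockwise)) -> South
  R (right (90° clockwise)) -> West
  U (U-turn (180°)) -> East
  U (U-turn (180°)) -> West
  R (right (90° clockwise)) -> North
Final: North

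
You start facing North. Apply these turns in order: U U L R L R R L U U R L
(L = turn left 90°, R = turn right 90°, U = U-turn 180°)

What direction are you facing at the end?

Answer: Final heading: North

Derivation:
Start: North
  U (U-turn (180°)) -> South
  U (U-turn (180°)) -> North
  L (left (90° counter-clockwise)) -> West
  R (right (90° clockwise)) -> North
  L (left (90° counter-clockwise)) -> West
  R (right (90° clockwise)) -> North
  R (right (90° clockwise)) -> East
  L (left (90° counter-clockwise)) -> North
  U (U-turn (180°)) -> South
  U (U-turn (180°)) -> North
  R (right (90° clockwise)) -> East
  L (left (90° counter-clockwise)) -> North
Final: North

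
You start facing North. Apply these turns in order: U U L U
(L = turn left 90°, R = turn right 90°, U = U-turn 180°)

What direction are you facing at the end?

Start: North
  U (U-turn (180°)) -> South
  U (U-turn (180°)) -> North
  L (left (90° counter-clockwise)) -> West
  U (U-turn (180°)) -> East
Final: East

Answer: Final heading: East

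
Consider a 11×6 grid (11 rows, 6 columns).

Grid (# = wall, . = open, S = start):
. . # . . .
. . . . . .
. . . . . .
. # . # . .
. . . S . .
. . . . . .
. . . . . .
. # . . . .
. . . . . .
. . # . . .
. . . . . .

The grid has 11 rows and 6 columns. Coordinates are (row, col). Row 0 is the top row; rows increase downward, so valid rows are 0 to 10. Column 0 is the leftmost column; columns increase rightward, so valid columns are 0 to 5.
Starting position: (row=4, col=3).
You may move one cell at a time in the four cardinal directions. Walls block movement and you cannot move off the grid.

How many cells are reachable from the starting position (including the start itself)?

Answer: Reachable cells: 61

Derivation:
BFS flood-fill from (row=4, col=3):
  Distance 0: (row=4, col=3)
  Distance 1: (row=4, col=2), (row=4, col=4), (row=5, col=3)
  Distance 2: (row=3, col=2), (row=3, col=4), (row=4, col=1), (row=4, col=5), (row=5, col=2), (row=5, col=4), (row=6, col=3)
  Distance 3: (row=2, col=2), (row=2, col=4), (row=3, col=5), (row=4, col=0), (row=5, col=1), (row=5, col=5), (row=6, col=2), (row=6, col=4), (row=7, col=3)
  Distance 4: (row=1, col=2), (row=1, col=4), (row=2, col=1), (row=2, col=3), (row=2, col=5), (row=3, col=0), (row=5, col=0), (row=6, col=1), (row=6, col=5), (row=7, col=2), (row=7, col=4), (row=8, col=3)
  Distance 5: (row=0, col=4), (row=1, col=1), (row=1, col=3), (row=1, col=5), (row=2, col=0), (row=6, col=0), (row=7, col=5), (row=8, col=2), (row=8, col=4), (row=9, col=3)
  Distance 6: (row=0, col=1), (row=0, col=3), (row=0, col=5), (row=1, col=0), (row=7, col=0), (row=8, col=1), (row=8, col=5), (row=9, col=4), (row=10, col=3)
  Distance 7: (row=0, col=0), (row=8, col=0), (row=9, col=1), (row=9, col=5), (row=10, col=2), (row=10, col=4)
  Distance 8: (row=9, col=0), (row=10, col=1), (row=10, col=5)
  Distance 9: (row=10, col=0)
Total reachable: 61 (grid has 61 open cells total)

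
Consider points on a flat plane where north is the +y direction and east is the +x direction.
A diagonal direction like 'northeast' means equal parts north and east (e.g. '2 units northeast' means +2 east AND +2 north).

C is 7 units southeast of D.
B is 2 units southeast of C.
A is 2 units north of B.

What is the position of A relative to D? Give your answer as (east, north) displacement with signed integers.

Place D at the origin (east=0, north=0).
  C is 7 units southeast of D: delta (east=+7, north=-7); C at (east=7, north=-7).
  B is 2 units southeast of C: delta (east=+2, north=-2); B at (east=9, north=-9).
  A is 2 units north of B: delta (east=+0, north=+2); A at (east=9, north=-7).
Therefore A relative to D: (east=9, north=-7).

Answer: A is at (east=9, north=-7) relative to D.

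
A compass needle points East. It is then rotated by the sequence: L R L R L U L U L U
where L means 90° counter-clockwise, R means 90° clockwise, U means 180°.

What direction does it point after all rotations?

Start: East
  L (left (90° counter-clockwise)) -> North
  R (right (90° clockwise)) -> East
  L (left (90° counter-clockwise)) -> North
  R (right (90° clockwise)) -> East
  L (left (90° counter-clockwise)) -> North
  U (U-turn (180°)) -> South
  L (left (90° counter-clockwise)) -> East
  U (U-turn (180°)) -> West
  L (left (90° counter-clockwise)) -> South
  U (U-turn (180°)) -> North
Final: North

Answer: Final heading: North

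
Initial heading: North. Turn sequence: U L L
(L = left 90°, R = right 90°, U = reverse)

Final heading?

Start: North
  U (U-turn (180°)) -> South
  L (left (90° counter-clockwise)) -> East
  L (left (90° counter-clockwise)) -> North
Final: North

Answer: Final heading: North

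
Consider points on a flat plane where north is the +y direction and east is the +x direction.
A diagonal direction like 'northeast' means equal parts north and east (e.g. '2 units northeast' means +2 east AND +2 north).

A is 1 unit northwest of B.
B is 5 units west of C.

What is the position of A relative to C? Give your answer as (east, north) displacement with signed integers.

Place C at the origin (east=0, north=0).
  B is 5 units west of C: delta (east=-5, north=+0); B at (east=-5, north=0).
  A is 1 unit northwest of B: delta (east=-1, north=+1); A at (east=-6, north=1).
Therefore A relative to C: (east=-6, north=1).

Answer: A is at (east=-6, north=1) relative to C.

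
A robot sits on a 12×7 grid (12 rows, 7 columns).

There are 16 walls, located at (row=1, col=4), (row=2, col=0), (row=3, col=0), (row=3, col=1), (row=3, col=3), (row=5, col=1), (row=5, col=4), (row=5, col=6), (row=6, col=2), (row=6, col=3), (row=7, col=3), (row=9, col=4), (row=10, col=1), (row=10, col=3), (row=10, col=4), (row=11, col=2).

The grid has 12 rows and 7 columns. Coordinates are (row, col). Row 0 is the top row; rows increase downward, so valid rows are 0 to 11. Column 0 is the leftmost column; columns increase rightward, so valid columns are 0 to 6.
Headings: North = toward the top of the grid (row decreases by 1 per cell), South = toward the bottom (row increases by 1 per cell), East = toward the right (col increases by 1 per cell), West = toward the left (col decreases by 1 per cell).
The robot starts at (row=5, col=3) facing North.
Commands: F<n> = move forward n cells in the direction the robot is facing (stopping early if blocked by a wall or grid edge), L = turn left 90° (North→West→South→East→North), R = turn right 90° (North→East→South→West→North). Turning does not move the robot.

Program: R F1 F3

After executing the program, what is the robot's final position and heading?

Answer: Final position: (row=5, col=3), facing East

Derivation:
Start: (row=5, col=3), facing North
  R: turn right, now facing East
  F1: move forward 0/1 (blocked), now at (row=5, col=3)
  F3: move forward 0/3 (blocked), now at (row=5, col=3)
Final: (row=5, col=3), facing East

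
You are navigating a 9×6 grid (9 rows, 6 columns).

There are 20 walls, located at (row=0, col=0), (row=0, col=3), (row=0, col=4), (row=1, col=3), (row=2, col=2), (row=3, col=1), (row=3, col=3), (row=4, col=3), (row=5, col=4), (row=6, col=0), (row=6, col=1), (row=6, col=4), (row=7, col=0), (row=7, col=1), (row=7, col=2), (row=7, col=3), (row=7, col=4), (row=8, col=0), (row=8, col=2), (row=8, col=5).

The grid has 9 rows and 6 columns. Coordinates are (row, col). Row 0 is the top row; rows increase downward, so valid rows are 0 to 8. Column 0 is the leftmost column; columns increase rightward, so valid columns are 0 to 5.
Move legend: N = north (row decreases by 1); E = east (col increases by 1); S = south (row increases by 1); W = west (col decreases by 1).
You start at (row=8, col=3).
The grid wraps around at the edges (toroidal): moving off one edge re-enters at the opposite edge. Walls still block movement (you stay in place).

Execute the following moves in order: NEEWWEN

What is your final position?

Answer: Final position: (row=8, col=4)

Derivation:
Start: (row=8, col=3)
  N (north): blocked, stay at (row=8, col=3)
  E (east): (row=8, col=3) -> (row=8, col=4)
  E (east): blocked, stay at (row=8, col=4)
  W (west): (row=8, col=4) -> (row=8, col=3)
  W (west): blocked, stay at (row=8, col=3)
  E (east): (row=8, col=3) -> (row=8, col=4)
  N (north): blocked, stay at (row=8, col=4)
Final: (row=8, col=4)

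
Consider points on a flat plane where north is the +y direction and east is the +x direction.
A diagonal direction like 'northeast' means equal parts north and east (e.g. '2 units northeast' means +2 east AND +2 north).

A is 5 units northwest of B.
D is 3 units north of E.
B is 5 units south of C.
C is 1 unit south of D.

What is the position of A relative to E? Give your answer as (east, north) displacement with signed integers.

Answer: A is at (east=-5, north=2) relative to E.

Derivation:
Place E at the origin (east=0, north=0).
  D is 3 units north of E: delta (east=+0, north=+3); D at (east=0, north=3).
  C is 1 unit south of D: delta (east=+0, north=-1); C at (east=0, north=2).
  B is 5 units south of C: delta (east=+0, north=-5); B at (east=0, north=-3).
  A is 5 units northwest of B: delta (east=-5, north=+5); A at (east=-5, north=2).
Therefore A relative to E: (east=-5, north=2).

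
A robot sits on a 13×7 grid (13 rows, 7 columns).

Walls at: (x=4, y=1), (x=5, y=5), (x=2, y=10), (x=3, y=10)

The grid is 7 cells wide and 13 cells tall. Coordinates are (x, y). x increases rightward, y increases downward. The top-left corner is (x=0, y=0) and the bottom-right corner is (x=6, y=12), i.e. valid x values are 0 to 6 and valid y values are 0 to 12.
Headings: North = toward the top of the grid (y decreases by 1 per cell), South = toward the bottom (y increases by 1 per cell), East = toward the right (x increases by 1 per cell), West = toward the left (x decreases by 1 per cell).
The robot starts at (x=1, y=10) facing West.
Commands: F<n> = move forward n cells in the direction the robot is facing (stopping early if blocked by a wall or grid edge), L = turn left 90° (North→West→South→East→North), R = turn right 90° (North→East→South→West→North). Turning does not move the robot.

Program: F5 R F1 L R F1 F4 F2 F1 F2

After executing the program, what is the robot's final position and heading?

Answer: Final position: (x=0, y=0), facing North

Derivation:
Start: (x=1, y=10), facing West
  F5: move forward 1/5 (blocked), now at (x=0, y=10)
  R: turn right, now facing North
  F1: move forward 1, now at (x=0, y=9)
  L: turn left, now facing West
  R: turn right, now facing North
  F1: move forward 1, now at (x=0, y=8)
  F4: move forward 4, now at (x=0, y=4)
  F2: move forward 2, now at (x=0, y=2)
  F1: move forward 1, now at (x=0, y=1)
  F2: move forward 1/2 (blocked), now at (x=0, y=0)
Final: (x=0, y=0), facing North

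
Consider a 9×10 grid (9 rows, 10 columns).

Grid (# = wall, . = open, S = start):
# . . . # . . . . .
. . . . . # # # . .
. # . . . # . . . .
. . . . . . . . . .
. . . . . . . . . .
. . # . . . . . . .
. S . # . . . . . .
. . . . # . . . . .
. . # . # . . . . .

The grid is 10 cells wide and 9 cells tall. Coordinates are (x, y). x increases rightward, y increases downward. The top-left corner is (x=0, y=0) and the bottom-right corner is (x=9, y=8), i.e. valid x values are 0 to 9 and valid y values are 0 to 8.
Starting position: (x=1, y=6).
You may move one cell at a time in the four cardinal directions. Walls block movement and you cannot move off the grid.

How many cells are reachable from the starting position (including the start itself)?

Answer: Reachable cells: 78

Derivation:
BFS flood-fill from (x=1, y=6):
  Distance 0: (x=1, y=6)
  Distance 1: (x=1, y=5), (x=0, y=6), (x=2, y=6), (x=1, y=7)
  Distance 2: (x=1, y=4), (x=0, y=5), (x=0, y=7), (x=2, y=7), (x=1, y=8)
  Distance 3: (x=1, y=3), (x=0, y=4), (x=2, y=4), (x=3, y=7), (x=0, y=8)
  Distance 4: (x=0, y=3), (x=2, y=3), (x=3, y=4), (x=3, y=8)
  Distance 5: (x=0, y=2), (x=2, y=2), (x=3, y=3), (x=4, y=4), (x=3, y=5)
  Distance 6: (x=0, y=1), (x=2, y=1), (x=3, y=2), (x=4, y=3), (x=5, y=4), (x=4, y=5)
  Distance 7: (x=2, y=0), (x=1, y=1), (x=3, y=1), (x=4, y=2), (x=5, y=3), (x=6, y=4), (x=5, y=5), (x=4, y=6)
  Distance 8: (x=1, y=0), (x=3, y=0), (x=4, y=1), (x=6, y=3), (x=7, y=4), (x=6, y=5), (x=5, y=6)
  Distance 9: (x=6, y=2), (x=7, y=3), (x=8, y=4), (x=7, y=5), (x=6, y=6), (x=5, y=7)
  Distance 10: (x=7, y=2), (x=8, y=3), (x=9, y=4), (x=8, y=5), (x=7, y=6), (x=6, y=7), (x=5, y=8)
  Distance 11: (x=8, y=2), (x=9, y=3), (x=9, y=5), (x=8, y=6), (x=7, y=7), (x=6, y=8)
  Distance 12: (x=8, y=1), (x=9, y=2), (x=9, y=6), (x=8, y=7), (x=7, y=8)
  Distance 13: (x=8, y=0), (x=9, y=1), (x=9, y=7), (x=8, y=8)
  Distance 14: (x=7, y=0), (x=9, y=0), (x=9, y=8)
  Distance 15: (x=6, y=0)
  Distance 16: (x=5, y=0)
Total reachable: 78 (grid has 78 open cells total)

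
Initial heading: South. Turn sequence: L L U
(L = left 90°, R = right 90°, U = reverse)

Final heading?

Start: South
  L (left (90° counter-clockwise)) -> East
  L (left (90° counter-clockwise)) -> North
  U (U-turn (180°)) -> South
Final: South

Answer: Final heading: South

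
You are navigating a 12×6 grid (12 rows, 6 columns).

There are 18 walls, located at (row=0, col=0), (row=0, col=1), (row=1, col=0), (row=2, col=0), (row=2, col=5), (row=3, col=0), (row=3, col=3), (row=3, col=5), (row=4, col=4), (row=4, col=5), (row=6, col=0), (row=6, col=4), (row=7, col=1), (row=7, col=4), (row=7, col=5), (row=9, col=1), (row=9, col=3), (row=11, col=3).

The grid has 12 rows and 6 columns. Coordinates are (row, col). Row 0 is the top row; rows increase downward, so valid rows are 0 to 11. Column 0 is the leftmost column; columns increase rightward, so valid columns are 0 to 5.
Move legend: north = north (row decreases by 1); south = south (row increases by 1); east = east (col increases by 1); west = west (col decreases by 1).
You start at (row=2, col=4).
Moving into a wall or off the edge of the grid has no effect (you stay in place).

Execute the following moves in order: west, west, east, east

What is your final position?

Answer: Final position: (row=2, col=4)

Derivation:
Start: (row=2, col=4)
  west (west): (row=2, col=4) -> (row=2, col=3)
  west (west): (row=2, col=3) -> (row=2, col=2)
  east (east): (row=2, col=2) -> (row=2, col=3)
  east (east): (row=2, col=3) -> (row=2, col=4)
Final: (row=2, col=4)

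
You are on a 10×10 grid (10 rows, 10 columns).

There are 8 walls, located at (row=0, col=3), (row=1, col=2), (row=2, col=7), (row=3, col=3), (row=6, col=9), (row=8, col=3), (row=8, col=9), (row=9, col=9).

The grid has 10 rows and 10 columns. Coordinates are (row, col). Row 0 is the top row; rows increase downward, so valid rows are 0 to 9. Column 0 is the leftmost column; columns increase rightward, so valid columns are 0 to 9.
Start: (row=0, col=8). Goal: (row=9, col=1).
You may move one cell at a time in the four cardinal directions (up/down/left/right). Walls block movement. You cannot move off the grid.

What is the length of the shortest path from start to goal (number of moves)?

Answer: Shortest path length: 16

Derivation:
BFS from (row=0, col=8) until reaching (row=9, col=1):
  Distance 0: (row=0, col=8)
  Distance 1: (row=0, col=7), (row=0, col=9), (row=1, col=8)
  Distance 2: (row=0, col=6), (row=1, col=7), (row=1, col=9), (row=2, col=8)
  Distance 3: (row=0, col=5), (row=1, col=6), (row=2, col=9), (row=3, col=8)
  Distance 4: (row=0, col=4), (row=1, col=5), (row=2, col=6), (row=3, col=7), (row=3, col=9), (row=4, col=8)
  Distance 5: (row=1, col=4), (row=2, col=5), (row=3, col=6), (row=4, col=7), (row=4, col=9), (row=5, col=8)
  Distance 6: (row=1, col=3), (row=2, col=4), (row=3, col=5), (row=4, col=6), (row=5, col=7), (row=5, col=9), (row=6, col=8)
  Distance 7: (row=2, col=3), (row=3, col=4), (row=4, col=5), (row=5, col=6), (row=6, col=7), (row=7, col=8)
  Distance 8: (row=2, col=2), (row=4, col=4), (row=5, col=5), (row=6, col=6), (row=7, col=7), (row=7, col=9), (row=8, col=8)
  Distance 9: (row=2, col=1), (row=3, col=2), (row=4, col=3), (row=5, col=4), (row=6, col=5), (row=7, col=6), (row=8, col=7), (row=9, col=8)
  Distance 10: (row=1, col=1), (row=2, col=0), (row=3, col=1), (row=4, col=2), (row=5, col=3), (row=6, col=4), (row=7, col=5), (row=8, col=6), (row=9, col=7)
  Distance 11: (row=0, col=1), (row=1, col=0), (row=3, col=0), (row=4, col=1), (row=5, col=2), (row=6, col=3), (row=7, col=4), (row=8, col=5), (row=9, col=6)
  Distance 12: (row=0, col=0), (row=0, col=2), (row=4, col=0), (row=5, col=1), (row=6, col=2), (row=7, col=3), (row=8, col=4), (row=9, col=5)
  Distance 13: (row=5, col=0), (row=6, col=1), (row=7, col=2), (row=9, col=4)
  Distance 14: (row=6, col=0), (row=7, col=1), (row=8, col=2), (row=9, col=3)
  Distance 15: (row=7, col=0), (row=8, col=1), (row=9, col=2)
  Distance 16: (row=8, col=0), (row=9, col=1)  <- goal reached here
One shortest path (16 moves): (row=0, col=8) -> (row=0, col=7) -> (row=0, col=6) -> (row=0, col=5) -> (row=0, col=4) -> (row=1, col=4) -> (row=1, col=3) -> (row=2, col=3) -> (row=2, col=2) -> (row=2, col=1) -> (row=3, col=1) -> (row=4, col=1) -> (row=5, col=1) -> (row=6, col=1) -> (row=7, col=1) -> (row=8, col=1) -> (row=9, col=1)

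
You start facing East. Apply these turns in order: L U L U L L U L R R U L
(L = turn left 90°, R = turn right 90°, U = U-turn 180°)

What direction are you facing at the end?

Answer: Final heading: East

Derivation:
Start: East
  L (left (90° counter-clockwise)) -> North
  U (U-turn (180°)) -> South
  L (left (90° counter-clockwise)) -> East
  U (U-turn (180°)) -> West
  L (left (90° counter-clockwise)) -> South
  L (left (90° counter-clockwise)) -> East
  U (U-turn (180°)) -> West
  L (left (90° counter-clockwise)) -> South
  R (right (90° clockwise)) -> West
  R (right (90° clockwise)) -> North
  U (U-turn (180°)) -> South
  L (left (90° counter-clockwise)) -> East
Final: East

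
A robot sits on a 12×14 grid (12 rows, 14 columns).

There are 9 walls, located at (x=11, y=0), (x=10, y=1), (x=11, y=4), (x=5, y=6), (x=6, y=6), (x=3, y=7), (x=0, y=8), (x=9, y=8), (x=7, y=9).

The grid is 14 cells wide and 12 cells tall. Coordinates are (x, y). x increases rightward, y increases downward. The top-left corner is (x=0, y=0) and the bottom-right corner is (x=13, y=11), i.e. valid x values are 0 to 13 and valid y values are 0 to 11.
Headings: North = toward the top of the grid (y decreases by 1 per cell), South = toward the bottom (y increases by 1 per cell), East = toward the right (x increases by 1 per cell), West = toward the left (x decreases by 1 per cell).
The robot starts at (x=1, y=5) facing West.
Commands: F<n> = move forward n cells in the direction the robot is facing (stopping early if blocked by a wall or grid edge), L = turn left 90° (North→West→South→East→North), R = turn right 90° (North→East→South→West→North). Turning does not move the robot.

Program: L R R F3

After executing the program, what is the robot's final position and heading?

Start: (x=1, y=5), facing West
  L: turn left, now facing South
  R: turn right, now facing West
  R: turn right, now facing North
  F3: move forward 3, now at (x=1, y=2)
Final: (x=1, y=2), facing North

Answer: Final position: (x=1, y=2), facing North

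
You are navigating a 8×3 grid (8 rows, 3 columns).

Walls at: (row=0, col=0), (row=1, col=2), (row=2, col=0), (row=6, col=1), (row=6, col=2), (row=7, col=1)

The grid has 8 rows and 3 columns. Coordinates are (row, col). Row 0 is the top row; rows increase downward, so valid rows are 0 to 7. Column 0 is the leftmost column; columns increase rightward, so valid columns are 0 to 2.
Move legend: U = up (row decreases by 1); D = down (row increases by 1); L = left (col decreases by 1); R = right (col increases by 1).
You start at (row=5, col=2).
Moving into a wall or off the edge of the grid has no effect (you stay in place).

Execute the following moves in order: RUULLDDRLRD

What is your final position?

Answer: Final position: (row=5, col=1)

Derivation:
Start: (row=5, col=2)
  R (right): blocked, stay at (row=5, col=2)
  U (up): (row=5, col=2) -> (row=4, col=2)
  U (up): (row=4, col=2) -> (row=3, col=2)
  L (left): (row=3, col=2) -> (row=3, col=1)
  L (left): (row=3, col=1) -> (row=3, col=0)
  D (down): (row=3, col=0) -> (row=4, col=0)
  D (down): (row=4, col=0) -> (row=5, col=0)
  R (right): (row=5, col=0) -> (row=5, col=1)
  L (left): (row=5, col=1) -> (row=5, col=0)
  R (right): (row=5, col=0) -> (row=5, col=1)
  D (down): blocked, stay at (row=5, col=1)
Final: (row=5, col=1)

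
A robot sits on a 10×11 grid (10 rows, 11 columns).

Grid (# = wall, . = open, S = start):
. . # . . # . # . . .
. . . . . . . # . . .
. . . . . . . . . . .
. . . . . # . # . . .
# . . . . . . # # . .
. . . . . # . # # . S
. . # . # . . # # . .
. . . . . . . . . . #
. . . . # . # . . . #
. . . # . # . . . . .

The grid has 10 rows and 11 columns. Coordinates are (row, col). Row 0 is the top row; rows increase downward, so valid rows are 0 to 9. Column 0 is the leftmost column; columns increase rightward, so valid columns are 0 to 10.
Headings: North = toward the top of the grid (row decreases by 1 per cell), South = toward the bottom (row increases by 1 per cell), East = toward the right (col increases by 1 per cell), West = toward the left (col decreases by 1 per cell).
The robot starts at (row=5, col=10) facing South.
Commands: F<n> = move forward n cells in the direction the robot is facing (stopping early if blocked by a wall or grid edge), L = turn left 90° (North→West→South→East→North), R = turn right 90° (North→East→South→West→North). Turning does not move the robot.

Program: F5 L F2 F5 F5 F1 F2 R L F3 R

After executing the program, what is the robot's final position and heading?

Answer: Final position: (row=6, col=10), facing South

Derivation:
Start: (row=5, col=10), facing South
  F5: move forward 1/5 (blocked), now at (row=6, col=10)
  L: turn left, now facing East
  F2: move forward 0/2 (blocked), now at (row=6, col=10)
  F5: move forward 0/5 (blocked), now at (row=6, col=10)
  F5: move forward 0/5 (blocked), now at (row=6, col=10)
  F1: move forward 0/1 (blocked), now at (row=6, col=10)
  F2: move forward 0/2 (blocked), now at (row=6, col=10)
  R: turn right, now facing South
  L: turn left, now facing East
  F3: move forward 0/3 (blocked), now at (row=6, col=10)
  R: turn right, now facing South
Final: (row=6, col=10), facing South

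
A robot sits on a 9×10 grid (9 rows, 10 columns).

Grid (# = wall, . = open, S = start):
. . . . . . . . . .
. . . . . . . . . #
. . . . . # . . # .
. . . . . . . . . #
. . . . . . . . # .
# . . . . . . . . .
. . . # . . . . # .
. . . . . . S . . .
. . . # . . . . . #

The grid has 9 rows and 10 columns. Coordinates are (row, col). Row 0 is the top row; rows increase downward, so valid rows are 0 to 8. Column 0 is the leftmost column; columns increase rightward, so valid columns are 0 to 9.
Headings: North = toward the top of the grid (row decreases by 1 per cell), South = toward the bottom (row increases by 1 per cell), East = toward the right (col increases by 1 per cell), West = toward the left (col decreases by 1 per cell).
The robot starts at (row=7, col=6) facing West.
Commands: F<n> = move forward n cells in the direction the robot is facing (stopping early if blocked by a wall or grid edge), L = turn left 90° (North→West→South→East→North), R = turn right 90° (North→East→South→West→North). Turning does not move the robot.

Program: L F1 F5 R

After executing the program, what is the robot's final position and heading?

Start: (row=7, col=6), facing West
  L: turn left, now facing South
  F1: move forward 1, now at (row=8, col=6)
  F5: move forward 0/5 (blocked), now at (row=8, col=6)
  R: turn right, now facing West
Final: (row=8, col=6), facing West

Answer: Final position: (row=8, col=6), facing West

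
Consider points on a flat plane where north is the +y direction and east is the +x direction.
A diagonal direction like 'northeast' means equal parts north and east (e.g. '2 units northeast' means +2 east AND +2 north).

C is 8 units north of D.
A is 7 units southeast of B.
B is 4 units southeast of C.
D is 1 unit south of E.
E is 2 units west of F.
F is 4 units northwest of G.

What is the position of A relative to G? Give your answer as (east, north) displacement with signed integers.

Place G at the origin (east=0, north=0).
  F is 4 units northwest of G: delta (east=-4, north=+4); F at (east=-4, north=4).
  E is 2 units west of F: delta (east=-2, north=+0); E at (east=-6, north=4).
  D is 1 unit south of E: delta (east=+0, north=-1); D at (east=-6, north=3).
  C is 8 units north of D: delta (east=+0, north=+8); C at (east=-6, north=11).
  B is 4 units southeast of C: delta (east=+4, north=-4); B at (east=-2, north=7).
  A is 7 units southeast of B: delta (east=+7, north=-7); A at (east=5, north=0).
Therefore A relative to G: (east=5, north=0).

Answer: A is at (east=5, north=0) relative to G.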